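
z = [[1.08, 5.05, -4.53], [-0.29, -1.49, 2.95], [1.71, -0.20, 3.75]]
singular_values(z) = [8.05, 3.19, 0.54]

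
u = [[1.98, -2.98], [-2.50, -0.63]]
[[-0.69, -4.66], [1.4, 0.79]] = u @[[-0.53,-0.61], [-0.12,1.16]]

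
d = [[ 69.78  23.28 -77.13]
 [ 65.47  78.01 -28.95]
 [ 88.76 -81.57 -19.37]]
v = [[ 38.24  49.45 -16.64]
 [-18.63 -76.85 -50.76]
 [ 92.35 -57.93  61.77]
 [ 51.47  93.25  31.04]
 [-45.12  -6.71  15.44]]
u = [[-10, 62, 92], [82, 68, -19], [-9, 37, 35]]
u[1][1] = 68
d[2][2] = -19.37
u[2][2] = 35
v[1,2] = -50.76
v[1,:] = [-18.63, -76.85, -50.76]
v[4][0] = -45.12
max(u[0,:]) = 92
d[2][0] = 88.76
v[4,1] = -6.71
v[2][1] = -57.93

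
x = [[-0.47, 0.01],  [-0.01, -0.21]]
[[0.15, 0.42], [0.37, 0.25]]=x@[[-0.36,-0.91], [-1.74,-1.13]]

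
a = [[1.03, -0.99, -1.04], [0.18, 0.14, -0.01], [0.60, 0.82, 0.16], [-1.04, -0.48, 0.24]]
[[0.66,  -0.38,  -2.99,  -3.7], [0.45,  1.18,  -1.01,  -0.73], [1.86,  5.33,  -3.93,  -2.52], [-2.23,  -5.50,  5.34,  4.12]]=a @[[3.46, 1.82, -1.58, -5.33], [-0.99, 5.82, -4.78, 1.42], [3.73, -3.37, 5.86, -3.07]]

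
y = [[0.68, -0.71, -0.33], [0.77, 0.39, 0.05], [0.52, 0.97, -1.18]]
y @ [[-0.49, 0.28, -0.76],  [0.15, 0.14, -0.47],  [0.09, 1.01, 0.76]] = [[-0.47, -0.24, -0.43],[-0.31, 0.32, -0.73],[-0.22, -0.91, -1.75]]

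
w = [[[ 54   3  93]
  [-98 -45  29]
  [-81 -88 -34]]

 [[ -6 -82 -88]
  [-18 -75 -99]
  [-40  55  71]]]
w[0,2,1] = -88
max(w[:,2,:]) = 71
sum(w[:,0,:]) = -26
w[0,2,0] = -81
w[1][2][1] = 55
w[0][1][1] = -45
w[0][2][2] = -34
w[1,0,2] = -88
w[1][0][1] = -82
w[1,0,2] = -88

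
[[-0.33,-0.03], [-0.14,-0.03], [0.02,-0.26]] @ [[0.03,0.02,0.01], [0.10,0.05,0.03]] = [[-0.01, -0.01, -0.0], [-0.01, -0.00, -0.00], [-0.03, -0.01, -0.01]]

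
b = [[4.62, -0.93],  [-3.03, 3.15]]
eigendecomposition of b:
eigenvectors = [[0.65, 0.34], [-0.76, 0.94]]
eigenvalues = [5.72, 2.05]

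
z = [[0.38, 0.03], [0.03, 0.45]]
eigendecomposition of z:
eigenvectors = [[-0.94, -0.35],[0.35, -0.94]]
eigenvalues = [0.37, 0.46]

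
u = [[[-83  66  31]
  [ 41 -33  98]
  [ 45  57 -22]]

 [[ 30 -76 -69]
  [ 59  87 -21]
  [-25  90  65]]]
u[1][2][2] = 65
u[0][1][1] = -33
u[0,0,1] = 66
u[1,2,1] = 90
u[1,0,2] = -69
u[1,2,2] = 65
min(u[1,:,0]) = -25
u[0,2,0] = 45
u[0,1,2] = 98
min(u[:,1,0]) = 41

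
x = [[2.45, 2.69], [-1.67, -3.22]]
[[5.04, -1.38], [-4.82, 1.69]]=x@ [[0.96, 0.03], [1.0, -0.54]]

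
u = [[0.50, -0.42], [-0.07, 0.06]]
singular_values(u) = [0.66, 0.0]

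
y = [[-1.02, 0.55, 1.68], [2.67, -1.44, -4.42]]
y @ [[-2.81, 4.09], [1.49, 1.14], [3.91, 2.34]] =[[10.25,0.39],[-26.93,-1.06]]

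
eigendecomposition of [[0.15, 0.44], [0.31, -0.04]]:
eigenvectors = [[0.84,-0.68], [0.55,0.73]]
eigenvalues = [0.44, -0.33]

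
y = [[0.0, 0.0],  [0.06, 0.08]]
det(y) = 0.000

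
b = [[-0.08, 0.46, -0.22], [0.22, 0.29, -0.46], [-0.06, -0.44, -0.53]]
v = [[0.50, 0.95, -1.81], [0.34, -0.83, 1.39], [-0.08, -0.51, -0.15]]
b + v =[[0.42, 1.41, -2.03], [0.56, -0.54, 0.93], [-0.14, -0.95, -0.68]]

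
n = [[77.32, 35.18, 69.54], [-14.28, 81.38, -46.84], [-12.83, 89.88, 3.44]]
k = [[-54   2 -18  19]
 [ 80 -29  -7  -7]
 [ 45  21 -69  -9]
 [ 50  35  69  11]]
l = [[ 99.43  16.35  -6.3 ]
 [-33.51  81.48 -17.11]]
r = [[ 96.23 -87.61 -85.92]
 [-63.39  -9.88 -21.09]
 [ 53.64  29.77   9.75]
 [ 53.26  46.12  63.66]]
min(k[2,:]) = -69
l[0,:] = [99.43, 16.35, -6.3]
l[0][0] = 99.43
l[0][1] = 16.35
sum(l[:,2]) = -23.41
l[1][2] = -17.11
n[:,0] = [77.32, -14.28, -12.83]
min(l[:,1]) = 16.35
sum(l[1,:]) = 30.860000000000007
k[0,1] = 2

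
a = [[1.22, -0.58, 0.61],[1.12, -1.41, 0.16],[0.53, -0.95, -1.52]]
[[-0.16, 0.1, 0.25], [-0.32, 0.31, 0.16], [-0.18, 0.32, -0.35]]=a @ [[-0.02,  0.02,  0.05], [0.21,  -0.21,  -0.04], [-0.02,  -0.07,  0.27]]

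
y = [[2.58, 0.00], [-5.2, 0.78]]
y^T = [[2.58,-5.2],[0.00,0.78]]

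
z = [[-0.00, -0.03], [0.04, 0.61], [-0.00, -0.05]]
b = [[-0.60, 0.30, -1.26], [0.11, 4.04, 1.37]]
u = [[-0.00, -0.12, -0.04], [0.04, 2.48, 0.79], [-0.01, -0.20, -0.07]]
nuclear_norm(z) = 0.62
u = z @ b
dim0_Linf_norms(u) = [0.04, 2.48, 0.79]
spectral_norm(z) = 0.61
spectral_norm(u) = 2.61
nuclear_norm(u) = 2.63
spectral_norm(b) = 4.27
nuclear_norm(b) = 5.69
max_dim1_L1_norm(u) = 3.31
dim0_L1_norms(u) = [0.05, 2.8, 0.9]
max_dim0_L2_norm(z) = 0.61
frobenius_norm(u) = 2.61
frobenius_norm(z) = 0.61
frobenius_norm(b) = 4.50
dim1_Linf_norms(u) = [0.12, 2.48, 0.2]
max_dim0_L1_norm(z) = 0.69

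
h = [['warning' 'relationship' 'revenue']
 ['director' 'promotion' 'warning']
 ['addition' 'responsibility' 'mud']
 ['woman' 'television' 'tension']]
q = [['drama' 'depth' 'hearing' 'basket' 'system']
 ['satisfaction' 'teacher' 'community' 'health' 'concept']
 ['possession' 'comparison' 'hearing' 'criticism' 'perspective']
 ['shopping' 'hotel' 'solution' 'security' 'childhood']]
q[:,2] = ['hearing', 'community', 'hearing', 'solution']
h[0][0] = 'warning'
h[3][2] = 'tension'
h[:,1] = ['relationship', 'promotion', 'responsibility', 'television']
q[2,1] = 'comparison'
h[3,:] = ['woman', 'television', 'tension']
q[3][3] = 'security'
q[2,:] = ['possession', 'comparison', 'hearing', 'criticism', 'perspective']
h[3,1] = 'television'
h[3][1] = 'television'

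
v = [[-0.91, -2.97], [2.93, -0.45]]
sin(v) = [[-6.54, -7.41], [7.31, -5.4]]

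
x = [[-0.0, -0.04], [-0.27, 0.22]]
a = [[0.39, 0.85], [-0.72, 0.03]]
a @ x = [[-0.23, 0.17], [-0.01, 0.04]]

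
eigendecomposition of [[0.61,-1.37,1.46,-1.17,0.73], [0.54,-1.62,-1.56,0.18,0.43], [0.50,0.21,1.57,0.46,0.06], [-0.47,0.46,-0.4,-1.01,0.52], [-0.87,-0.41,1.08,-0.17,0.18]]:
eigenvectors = [[(0.81+0j), (0.49+0j), 0.35-0.46j, (0.35+0.46j), (-0.1+0j)], [-0.12+0.00j, -0.06+0.00j, (0.04-0.51j), 0.04+0.51j, -0.78+0.00j], [(0.54+0j), 0.00+0.00j, (-0.16+0.1j), -0.16-0.10j, (-0.02+0j)], [-0.21+0.00j, -0.41+0.00j, -0.17j, 0.00+0.17j, (0.6+0j)], [-0.02+0.00j, (-0.77+0j), 0.58+0.00j, 0.58-0.00j, (-0.15+0j)]]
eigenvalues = [(2.09+0j), (0.61+0j), (-0.66+1.27j), (-0.66-1.27j), (-1.64+0j)]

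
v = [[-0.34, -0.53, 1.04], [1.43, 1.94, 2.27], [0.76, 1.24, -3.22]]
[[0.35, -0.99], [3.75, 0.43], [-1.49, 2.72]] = v @[[1.53, 0.81], [-0.11, 0.27], [0.78, -0.55]]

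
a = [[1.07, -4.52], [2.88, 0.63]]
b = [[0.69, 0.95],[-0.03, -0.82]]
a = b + [[0.38, -5.47], [2.91, 1.45]]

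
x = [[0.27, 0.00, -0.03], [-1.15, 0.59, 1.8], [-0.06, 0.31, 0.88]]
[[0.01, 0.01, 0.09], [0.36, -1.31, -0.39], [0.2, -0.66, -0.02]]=x @ [[0.05, -0.02, 0.33],[0.01, -0.33, 0.41],[0.23, -0.63, -0.14]]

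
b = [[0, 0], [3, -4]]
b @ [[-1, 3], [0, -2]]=[[0, 0], [-3, 17]]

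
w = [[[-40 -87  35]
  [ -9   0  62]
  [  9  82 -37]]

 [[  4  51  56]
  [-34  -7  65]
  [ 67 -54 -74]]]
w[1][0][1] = 51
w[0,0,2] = 35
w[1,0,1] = 51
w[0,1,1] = 0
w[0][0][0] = -40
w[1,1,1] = -7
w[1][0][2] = 56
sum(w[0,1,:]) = 53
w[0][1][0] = -9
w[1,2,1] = -54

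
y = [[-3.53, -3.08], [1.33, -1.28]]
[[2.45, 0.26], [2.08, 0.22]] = y @ [[0.38, 0.04], [-1.23, -0.13]]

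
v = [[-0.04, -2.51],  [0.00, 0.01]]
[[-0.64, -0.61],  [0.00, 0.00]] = v@[[0.29,  0.25], [0.25,  0.24]]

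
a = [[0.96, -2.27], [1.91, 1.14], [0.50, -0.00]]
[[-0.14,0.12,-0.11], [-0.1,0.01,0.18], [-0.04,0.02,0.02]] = a @ [[-0.07, 0.03, 0.05],[0.03, -0.04, 0.07]]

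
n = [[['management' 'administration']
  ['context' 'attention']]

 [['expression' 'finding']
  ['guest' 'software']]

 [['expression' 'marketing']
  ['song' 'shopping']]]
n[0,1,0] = 'context'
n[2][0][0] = 'expression'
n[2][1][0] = 'song'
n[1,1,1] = 'software'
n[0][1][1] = 'attention'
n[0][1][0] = 'context'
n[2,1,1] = 'shopping'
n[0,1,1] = 'attention'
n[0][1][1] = 'attention'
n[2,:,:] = [['expression', 'marketing'], ['song', 'shopping']]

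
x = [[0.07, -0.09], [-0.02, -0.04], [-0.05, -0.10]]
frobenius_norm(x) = 0.17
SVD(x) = [[-0.66, 0.75], [-0.28, -0.25], [-0.70, -0.61]] @ diag([0.14043137628482733, 0.0881988013226327]) @ [[-0.04, 1.0], [1.0, 0.04]]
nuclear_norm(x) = 0.23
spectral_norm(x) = 0.14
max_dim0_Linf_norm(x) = 0.1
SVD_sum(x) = [[0.0, -0.09], [0.0, -0.04], [0.0, -0.10]] + [[0.07, 0.0],  [-0.02, -0.0],  [-0.05, -0.00]]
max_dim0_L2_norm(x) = 0.14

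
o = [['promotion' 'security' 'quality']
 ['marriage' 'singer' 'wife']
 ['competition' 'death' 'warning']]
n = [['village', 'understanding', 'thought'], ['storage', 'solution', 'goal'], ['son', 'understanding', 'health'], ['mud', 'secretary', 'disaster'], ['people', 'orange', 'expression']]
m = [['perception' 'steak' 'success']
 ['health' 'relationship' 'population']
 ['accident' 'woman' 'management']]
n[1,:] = ['storage', 'solution', 'goal']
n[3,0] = 'mud'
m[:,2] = ['success', 'population', 'management']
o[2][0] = 'competition'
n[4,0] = 'people'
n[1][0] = 'storage'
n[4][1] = 'orange'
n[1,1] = 'solution'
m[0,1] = 'steak'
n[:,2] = ['thought', 'goal', 'health', 'disaster', 'expression']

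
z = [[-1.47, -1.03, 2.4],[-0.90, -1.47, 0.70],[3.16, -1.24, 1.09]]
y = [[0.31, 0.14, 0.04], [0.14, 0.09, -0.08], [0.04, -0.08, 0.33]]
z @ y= [[-0.5, -0.49, 0.82], [-0.46, -0.31, 0.31], [0.85, 0.24, 0.59]]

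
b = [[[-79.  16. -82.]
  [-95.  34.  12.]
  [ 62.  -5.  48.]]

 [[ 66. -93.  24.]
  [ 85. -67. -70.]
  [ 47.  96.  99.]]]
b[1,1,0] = 85.0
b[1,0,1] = -93.0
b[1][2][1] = 96.0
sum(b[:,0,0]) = -13.0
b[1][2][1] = 96.0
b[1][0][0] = 66.0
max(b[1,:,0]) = 85.0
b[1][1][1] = -67.0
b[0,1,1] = 34.0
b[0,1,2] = 12.0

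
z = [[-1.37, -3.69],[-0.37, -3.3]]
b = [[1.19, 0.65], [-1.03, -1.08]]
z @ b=[[2.17, 3.09],[2.96, 3.32]]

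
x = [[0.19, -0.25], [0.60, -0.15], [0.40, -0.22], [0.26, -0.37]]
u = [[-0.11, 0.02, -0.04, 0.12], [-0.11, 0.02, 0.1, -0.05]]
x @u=[[0.01, -0.0, -0.03, 0.04], [-0.05, 0.01, -0.04, 0.08], [-0.02, 0.0, -0.04, 0.06], [0.01, -0.0, -0.05, 0.05]]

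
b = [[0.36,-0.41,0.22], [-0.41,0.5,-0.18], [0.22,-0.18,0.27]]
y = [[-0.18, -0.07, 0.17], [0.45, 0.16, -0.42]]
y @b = [[0.00, 0.01, 0.02], [0.0, -0.03, -0.04]]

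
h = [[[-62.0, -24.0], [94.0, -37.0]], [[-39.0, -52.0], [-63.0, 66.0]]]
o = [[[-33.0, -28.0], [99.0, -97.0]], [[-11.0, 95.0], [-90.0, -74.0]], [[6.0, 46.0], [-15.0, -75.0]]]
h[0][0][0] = -62.0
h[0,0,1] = -24.0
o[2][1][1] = -75.0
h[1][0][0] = -39.0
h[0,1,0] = 94.0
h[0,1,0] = 94.0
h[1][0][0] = -39.0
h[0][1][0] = 94.0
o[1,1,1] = -74.0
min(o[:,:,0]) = -90.0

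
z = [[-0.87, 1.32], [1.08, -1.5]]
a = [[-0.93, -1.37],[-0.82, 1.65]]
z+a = [[-1.8, -0.05], [0.26, 0.15]]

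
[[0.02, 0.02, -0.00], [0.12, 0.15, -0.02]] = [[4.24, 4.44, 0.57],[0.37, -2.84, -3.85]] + [[-4.22, -4.42, -0.57],  [-0.25, 2.99, 3.83]]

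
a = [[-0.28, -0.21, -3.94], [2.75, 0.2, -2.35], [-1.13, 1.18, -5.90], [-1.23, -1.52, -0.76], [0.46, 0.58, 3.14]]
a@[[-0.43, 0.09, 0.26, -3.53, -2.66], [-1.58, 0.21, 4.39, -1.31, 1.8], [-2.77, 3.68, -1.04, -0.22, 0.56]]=[[11.37, -14.57, 3.10, 2.13, -1.84], [5.01, -8.36, 4.04, -9.45, -8.27], [14.96, -21.57, 11.02, 3.74, 1.83], [5.04, -3.23, -6.20, 6.50, 0.11], [-9.81, 11.72, -0.60, -3.07, 1.58]]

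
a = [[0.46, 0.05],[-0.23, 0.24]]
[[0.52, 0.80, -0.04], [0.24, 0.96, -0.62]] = a @[[0.92,1.19,0.18], [1.87,5.12,-2.42]]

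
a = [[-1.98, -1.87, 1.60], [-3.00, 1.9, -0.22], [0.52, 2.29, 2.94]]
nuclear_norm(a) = 10.42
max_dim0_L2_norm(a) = 3.63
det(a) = -40.91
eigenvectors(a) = [[0.85+0.00j, (0.17-0.24j), 0.17+0.24j], [0.47+0.00j, (0.04+0.53j), (0.04-0.53j)], [(-0.24+0j), (0.79+0j), 0.79-0.00j]]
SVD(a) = [[-0.14, 0.58, 0.80], [-0.62, 0.58, -0.53], [-0.77, -0.57, 0.28]] @ diag([3.9716790115072387, 3.549219121160008, 2.9021732304507712]) @ [[0.44, -0.68, -0.59], [-0.9, -0.36, -0.25], [0.05, -0.64, 0.77]]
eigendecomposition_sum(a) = [[(-2.63+0j), (-1.18+0j), (0.62-0j)], [-1.44+0.00j, -0.65+0.00j, (0.34-0j)], [0.73-0.00j, (0.33-0j), -0.17+0.00j]] + [[(0.33+0.28j), -0.34-0.69j, (0.49-0.36j)], [(-0.78-0.02j), 1.27+0.57j, (-0.28+1.06j)], [-0.11+1.16j, 0.98-1.84j, 1.56+0.52j]] + [[(0.33-0.28j), -0.34+0.69j, 0.49+0.36j], [-0.78+0.02j, (1.27-0.57j), (-0.28-1.06j)], [(-0.11-1.16j), (0.98+1.84j), (1.56-0.52j)]]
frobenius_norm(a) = 6.07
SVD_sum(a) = [[-0.24, 0.37, 0.32],[-1.07, 1.67, 1.46],[-1.34, 2.08, 1.82]] + [[-1.86, -0.75, -0.51], [-1.85, -0.75, -0.50], [1.82, 0.74, 0.50]] + [[0.12, -1.49, 1.78],  [-0.08, 0.98, -1.18],  [0.04, -0.52, 0.63]]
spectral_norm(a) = 3.97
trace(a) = 2.86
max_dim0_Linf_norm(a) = 3.0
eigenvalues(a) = [(-3.45+0j), (3.16+1.38j), (3.16-1.38j)]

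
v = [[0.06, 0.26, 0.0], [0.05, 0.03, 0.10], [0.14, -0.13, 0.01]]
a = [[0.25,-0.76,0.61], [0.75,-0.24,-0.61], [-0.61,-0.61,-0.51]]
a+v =[[0.31, -0.5, 0.61],[0.80, -0.21, -0.51],[-0.47, -0.74, -0.5]]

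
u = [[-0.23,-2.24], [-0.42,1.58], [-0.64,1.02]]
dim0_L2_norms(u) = [0.8, 2.92]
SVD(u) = [[0.75, 0.61], [-0.55, 0.35], [-0.37, 0.72]] @ diag([2.9384830276680947, 0.7474071822685081]) @ [[0.10, -1.00], [-1.00, -0.1]]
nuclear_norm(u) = 3.69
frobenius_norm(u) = 3.03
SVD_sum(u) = [[0.22, -2.19],[-0.16, 1.61],[-0.11, 1.07]] + [[-0.45, -0.05],[-0.26, -0.03],[-0.53, -0.05]]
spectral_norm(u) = 2.94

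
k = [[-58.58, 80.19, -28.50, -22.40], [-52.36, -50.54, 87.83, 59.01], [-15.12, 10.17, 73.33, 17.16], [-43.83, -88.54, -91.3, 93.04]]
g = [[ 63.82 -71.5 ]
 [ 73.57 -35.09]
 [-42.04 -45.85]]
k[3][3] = 93.04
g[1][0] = 73.57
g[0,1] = -71.5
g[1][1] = -35.09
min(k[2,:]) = -15.12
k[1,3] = 59.01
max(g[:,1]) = -35.09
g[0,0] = 63.82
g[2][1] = -45.85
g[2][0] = -42.04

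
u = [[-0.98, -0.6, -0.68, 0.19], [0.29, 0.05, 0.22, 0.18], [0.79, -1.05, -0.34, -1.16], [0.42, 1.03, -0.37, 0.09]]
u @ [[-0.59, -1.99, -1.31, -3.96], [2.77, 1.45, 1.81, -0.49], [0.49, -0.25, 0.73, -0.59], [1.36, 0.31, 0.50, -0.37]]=[[-1.16, 1.31, -0.20, 4.51],  [0.32, -0.50, -0.04, -1.37],  [-5.12, -3.37, -3.76, -1.98],  [2.55, 0.78, 1.09, -1.98]]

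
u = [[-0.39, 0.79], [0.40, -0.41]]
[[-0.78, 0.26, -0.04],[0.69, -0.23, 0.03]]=u @ [[1.45, -0.48, 0.07],[-0.27, 0.09, -0.01]]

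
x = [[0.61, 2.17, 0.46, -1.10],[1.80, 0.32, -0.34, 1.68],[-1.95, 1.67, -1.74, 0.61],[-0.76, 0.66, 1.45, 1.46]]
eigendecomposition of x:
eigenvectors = [[(-0.05+0.37j), (-0.05-0.37j), (0.59+0j), (0.59-0j)], [0.06-0.39j, 0.06+0.39j, 0.48+0.30j, 0.48-0.30j], [-0.78+0.00j, -0.78-0.00j, (-0.08+0.2j), (-0.08-0.2j)], [(0.19+0.23j), 0.19-0.23j, -0.10+0.52j, (-0.1-0.52j)]]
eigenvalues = [(-2.15+1.59j), (-2.15-1.59j), (2.47+0.31j), (2.47-0.31j)]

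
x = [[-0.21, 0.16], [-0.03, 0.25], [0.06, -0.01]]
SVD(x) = [[-0.73, 0.62], [-0.67, -0.73], [0.12, -0.3]] @ diag([0.33847008340048834, 0.149124118246736]) @ [[0.53, -0.85], [-0.85, -0.53]]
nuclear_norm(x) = 0.49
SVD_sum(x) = [[-0.13, 0.21], [-0.12, 0.19], [0.02, -0.03]] + [[-0.08, -0.05], [0.09, 0.06], [0.04, 0.02]]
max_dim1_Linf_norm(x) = 0.25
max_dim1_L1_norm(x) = 0.37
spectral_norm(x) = 0.34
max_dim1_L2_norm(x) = 0.26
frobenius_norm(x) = 0.37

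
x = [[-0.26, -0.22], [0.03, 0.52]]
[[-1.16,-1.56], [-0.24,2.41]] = x @ [[5.11, 2.21],  [-0.76, 4.50]]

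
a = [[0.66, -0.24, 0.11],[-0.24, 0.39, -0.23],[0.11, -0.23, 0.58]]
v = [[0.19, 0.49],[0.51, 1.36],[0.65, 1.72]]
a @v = [[0.07, 0.19], [0.0, 0.02], [0.28, 0.74]]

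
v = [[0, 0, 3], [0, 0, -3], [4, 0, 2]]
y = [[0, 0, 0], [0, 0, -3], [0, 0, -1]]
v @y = [[0, 0, -3], [0, 0, 3], [0, 0, -2]]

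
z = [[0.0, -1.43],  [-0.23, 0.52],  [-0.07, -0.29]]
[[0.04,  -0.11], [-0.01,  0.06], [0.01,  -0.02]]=z@[[-0.02, -0.06], [-0.03, 0.08]]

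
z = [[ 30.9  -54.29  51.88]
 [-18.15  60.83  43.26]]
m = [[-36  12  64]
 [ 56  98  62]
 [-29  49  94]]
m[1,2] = 62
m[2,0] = -29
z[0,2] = 51.88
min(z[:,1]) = -54.29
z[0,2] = 51.88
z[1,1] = 60.83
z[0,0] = 30.9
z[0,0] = 30.9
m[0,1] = 12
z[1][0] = -18.15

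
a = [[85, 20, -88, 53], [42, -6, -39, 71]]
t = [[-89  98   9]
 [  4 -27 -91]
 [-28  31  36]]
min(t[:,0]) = -89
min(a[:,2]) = -88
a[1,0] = 42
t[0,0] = -89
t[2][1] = 31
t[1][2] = -91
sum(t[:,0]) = -113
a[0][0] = 85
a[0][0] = 85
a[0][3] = 53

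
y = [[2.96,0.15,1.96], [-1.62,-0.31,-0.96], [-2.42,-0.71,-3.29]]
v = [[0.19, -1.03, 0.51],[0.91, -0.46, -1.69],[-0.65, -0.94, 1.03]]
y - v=[[2.77, 1.18, 1.45],[-2.53, 0.15, 0.73],[-1.77, 0.23, -4.32]]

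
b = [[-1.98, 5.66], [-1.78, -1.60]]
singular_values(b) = [6.08, 2.18]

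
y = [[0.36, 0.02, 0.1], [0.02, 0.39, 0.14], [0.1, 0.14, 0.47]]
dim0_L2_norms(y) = [0.37, 0.41, 0.5]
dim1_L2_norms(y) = [0.37, 0.41, 0.5]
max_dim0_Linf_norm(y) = 0.47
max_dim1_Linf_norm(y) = 0.47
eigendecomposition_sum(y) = [[0.08, 0.11, 0.17],  [0.11, 0.17, 0.25],  [0.17, 0.25, 0.37]] + [[0.22,-0.17,0.02], [-0.17,0.13,-0.01], [0.02,-0.01,0.0]] + [[0.07, 0.08, -0.08], [0.08, 0.09, -0.10], [-0.08, -0.10, 0.10]]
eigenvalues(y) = [0.61, 0.35, 0.26]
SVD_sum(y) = [[0.08, 0.11, 0.17], [0.11, 0.17, 0.25], [0.17, 0.25, 0.37]] + [[0.22, -0.17, 0.02], [-0.17, 0.13, -0.01], [0.02, -0.01, 0.00]] + [[0.07, 0.08, -0.08], [0.08, 0.09, -0.10], [-0.08, -0.1, 0.10]]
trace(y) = 1.22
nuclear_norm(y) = 1.22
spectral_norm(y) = 0.61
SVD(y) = [[-0.35, 0.79, -0.50], [-0.52, -0.61, -0.59], [-0.78, 0.06, 0.63]] @ diag([0.6101760032872477, 0.35150916312550856, 0.2583148335872439]) @ [[-0.35,  -0.52,  -0.78], [0.79,  -0.61,  0.06], [-0.50,  -0.59,  0.63]]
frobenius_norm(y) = 0.75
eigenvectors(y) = [[-0.35, -0.79, -0.50], [-0.52, 0.61, -0.59], [-0.78, -0.06, 0.63]]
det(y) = 0.06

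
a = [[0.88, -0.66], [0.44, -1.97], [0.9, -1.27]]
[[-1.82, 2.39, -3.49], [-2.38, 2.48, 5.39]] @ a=[[-3.69, 0.93], [3.85, -10.16]]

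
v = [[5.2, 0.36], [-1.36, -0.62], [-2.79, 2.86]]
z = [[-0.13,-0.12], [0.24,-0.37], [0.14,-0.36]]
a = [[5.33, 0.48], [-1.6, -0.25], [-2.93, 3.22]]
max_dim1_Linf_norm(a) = 5.33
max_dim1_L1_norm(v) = 5.65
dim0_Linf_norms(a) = [5.33, 3.22]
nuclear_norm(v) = 8.92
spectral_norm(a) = 6.40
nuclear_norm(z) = 0.77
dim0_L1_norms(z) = [0.51, 0.85]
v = a + z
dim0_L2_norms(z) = [0.31, 0.53]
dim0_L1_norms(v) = [9.35, 3.84]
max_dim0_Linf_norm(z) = 0.37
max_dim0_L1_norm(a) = 9.86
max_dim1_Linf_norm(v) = 5.2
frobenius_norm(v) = 6.74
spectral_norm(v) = 6.13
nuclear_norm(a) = 9.44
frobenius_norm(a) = 7.09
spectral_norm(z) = 0.59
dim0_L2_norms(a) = [6.29, 3.27]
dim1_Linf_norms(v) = [5.2, 1.36, 2.86]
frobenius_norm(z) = 0.61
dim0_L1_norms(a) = [9.86, 3.95]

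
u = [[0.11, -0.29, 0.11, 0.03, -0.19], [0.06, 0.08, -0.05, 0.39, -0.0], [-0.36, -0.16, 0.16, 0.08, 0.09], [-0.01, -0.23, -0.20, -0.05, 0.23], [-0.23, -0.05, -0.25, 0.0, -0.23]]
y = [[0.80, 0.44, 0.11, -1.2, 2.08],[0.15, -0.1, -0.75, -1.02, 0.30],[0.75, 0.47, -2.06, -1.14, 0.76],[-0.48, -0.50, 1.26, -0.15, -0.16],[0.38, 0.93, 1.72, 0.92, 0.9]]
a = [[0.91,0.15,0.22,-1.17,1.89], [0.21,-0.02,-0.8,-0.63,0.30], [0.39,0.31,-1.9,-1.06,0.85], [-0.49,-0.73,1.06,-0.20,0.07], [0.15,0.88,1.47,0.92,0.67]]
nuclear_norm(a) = 7.55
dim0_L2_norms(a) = [1.13, 1.19, 2.75, 1.94, 2.2]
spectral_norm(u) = 0.48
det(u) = -0.01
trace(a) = -0.54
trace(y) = -0.61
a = y + u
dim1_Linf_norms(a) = [1.89, 0.8, 1.9, 1.06, 1.47]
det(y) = 0.01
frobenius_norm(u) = 0.91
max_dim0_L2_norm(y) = 3.06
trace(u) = 0.07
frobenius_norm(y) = 4.79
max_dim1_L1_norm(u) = 0.85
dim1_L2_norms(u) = [0.38, 0.41, 0.44, 0.39, 0.41]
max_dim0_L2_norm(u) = 0.45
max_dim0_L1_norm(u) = 0.81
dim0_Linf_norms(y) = [0.8, 0.93, 2.06, 1.2, 2.08]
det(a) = 0.17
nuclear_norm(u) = 2.02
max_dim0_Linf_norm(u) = 0.39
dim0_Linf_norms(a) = [0.91, 0.88, 1.9, 1.17, 1.89]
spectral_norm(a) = 3.28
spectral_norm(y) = 3.63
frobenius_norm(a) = 4.35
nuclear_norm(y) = 8.04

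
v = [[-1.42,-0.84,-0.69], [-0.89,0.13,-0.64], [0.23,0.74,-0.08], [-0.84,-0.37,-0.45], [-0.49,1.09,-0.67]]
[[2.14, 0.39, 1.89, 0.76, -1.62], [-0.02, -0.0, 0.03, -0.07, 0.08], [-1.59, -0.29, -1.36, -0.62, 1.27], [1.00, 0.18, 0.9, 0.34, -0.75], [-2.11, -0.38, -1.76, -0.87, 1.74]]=v @[[-0.87, -0.16, -0.47, -0.66, 1.05], [-1.79, -0.32, -1.67, -0.54, 1.25], [0.87, 0.16, 0.26, 0.91, -1.33]]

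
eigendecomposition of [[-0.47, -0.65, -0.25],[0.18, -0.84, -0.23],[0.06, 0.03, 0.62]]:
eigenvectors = [[0.88+0.00j, (0.88-0j), (-0.12+0j)], [0.26-0.40j, (0.26+0.4j), (-0.17+0j)], [-0.05-0.00j, -0.05+0.00j, 0.98+0.00j]]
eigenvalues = [(-0.65+0.3j), (-0.65-0.3j), (0.61+0j)]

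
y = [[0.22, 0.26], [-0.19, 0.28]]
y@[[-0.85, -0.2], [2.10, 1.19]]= [[0.36, 0.27], [0.75, 0.37]]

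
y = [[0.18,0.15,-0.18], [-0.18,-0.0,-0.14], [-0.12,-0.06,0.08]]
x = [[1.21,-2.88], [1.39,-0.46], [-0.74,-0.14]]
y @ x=[[0.56, -0.56], [-0.11, 0.54], [-0.29, 0.36]]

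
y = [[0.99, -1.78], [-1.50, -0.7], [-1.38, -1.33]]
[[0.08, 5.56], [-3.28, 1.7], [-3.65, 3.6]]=y@ [[1.75, 0.26], [0.93, -2.98]]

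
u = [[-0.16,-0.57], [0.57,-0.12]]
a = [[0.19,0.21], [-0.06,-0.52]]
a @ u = [[0.09, -0.13], [-0.29, 0.1]]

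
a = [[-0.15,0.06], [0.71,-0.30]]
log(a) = [[(-3.77+3.14j), -0.60+0.00j], [(-7.13+0j), (-2.26+3.14j)]]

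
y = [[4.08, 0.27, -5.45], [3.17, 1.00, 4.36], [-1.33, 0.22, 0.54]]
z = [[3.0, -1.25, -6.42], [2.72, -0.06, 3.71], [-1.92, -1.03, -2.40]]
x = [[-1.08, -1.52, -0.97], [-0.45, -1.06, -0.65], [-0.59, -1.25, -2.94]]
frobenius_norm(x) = 4.09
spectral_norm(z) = 7.94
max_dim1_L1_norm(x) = 4.78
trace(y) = 5.62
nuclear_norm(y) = 12.74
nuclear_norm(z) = 13.26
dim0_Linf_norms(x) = [1.08, 1.52, 2.94]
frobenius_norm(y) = 8.87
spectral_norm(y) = 7.25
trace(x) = -5.08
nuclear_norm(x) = 5.34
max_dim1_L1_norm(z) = 10.67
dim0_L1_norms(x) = [2.12, 3.83, 4.56]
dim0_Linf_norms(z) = [3.0, 1.25, 6.42]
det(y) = -14.79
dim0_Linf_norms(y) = [4.08, 1.0, 5.45]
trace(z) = 0.54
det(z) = 31.37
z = y + x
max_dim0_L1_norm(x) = 4.56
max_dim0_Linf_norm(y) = 5.45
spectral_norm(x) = 3.89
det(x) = -1.00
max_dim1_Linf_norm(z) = 6.42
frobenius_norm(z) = 9.14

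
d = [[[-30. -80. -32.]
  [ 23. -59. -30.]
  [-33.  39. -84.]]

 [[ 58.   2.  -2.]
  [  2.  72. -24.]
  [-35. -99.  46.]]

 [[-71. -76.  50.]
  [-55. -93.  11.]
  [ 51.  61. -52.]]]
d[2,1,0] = -55.0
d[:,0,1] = [-80.0, 2.0, -76.0]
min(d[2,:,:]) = -93.0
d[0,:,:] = [[-30.0, -80.0, -32.0], [23.0, -59.0, -30.0], [-33.0, 39.0, -84.0]]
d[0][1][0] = 23.0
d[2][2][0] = 51.0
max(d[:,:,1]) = 72.0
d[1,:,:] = [[58.0, 2.0, -2.0], [2.0, 72.0, -24.0], [-35.0, -99.0, 46.0]]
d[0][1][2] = -30.0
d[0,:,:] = [[-30.0, -80.0, -32.0], [23.0, -59.0, -30.0], [-33.0, 39.0, -84.0]]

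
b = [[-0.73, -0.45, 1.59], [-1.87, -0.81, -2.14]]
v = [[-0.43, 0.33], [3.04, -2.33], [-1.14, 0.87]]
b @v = [[-2.87, 2.19], [0.78, -0.59]]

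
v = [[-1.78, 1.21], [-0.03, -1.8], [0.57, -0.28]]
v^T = [[-1.78,-0.03,0.57], [1.21,-1.8,-0.28]]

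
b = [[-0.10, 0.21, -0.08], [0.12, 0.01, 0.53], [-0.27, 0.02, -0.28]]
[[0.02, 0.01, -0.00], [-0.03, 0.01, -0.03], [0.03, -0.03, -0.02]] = b@ [[-0.04, 0.11, 0.20], [0.04, 0.08, 0.05], [-0.05, -0.01, -0.1]]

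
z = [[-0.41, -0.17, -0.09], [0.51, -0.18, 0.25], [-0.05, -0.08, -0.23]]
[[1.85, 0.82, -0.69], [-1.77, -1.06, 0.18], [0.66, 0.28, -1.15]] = z @ [[-3.41, -1.75, -0.51],[-1.89, -0.19, 3.16],[-1.48, -0.79, 4.03]]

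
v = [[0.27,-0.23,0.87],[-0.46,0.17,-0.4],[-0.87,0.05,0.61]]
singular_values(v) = [1.16, 1.03, 0.0]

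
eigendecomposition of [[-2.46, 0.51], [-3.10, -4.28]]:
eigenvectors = [[(-0.27-0.26j),-0.27+0.26j], [0.93+0.00j,(0.93-0j)]]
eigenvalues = [(-3.37+0.87j), (-3.37-0.87j)]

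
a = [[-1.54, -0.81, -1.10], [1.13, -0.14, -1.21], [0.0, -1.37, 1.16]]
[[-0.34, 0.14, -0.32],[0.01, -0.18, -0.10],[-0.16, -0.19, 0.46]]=a @ [[0.09, -0.15, 0.13], [0.17, 0.13, -0.15], [0.06, -0.01, 0.22]]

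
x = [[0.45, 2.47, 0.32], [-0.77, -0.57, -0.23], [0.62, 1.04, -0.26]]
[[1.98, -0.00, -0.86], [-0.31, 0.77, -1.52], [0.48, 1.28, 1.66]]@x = [[0.36, 4.00, 0.86],  [-1.67, -2.79, 0.12],  [0.26, 2.18, -0.57]]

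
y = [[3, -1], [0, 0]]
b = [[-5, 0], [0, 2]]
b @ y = [[-15, 5], [0, 0]]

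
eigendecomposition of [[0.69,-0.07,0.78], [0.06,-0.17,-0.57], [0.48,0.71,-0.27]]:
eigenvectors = [[0.95+0.00j, -0.26+0.32j, -0.26-0.32j], [-0.11+0.00j, (0.65+0j), 0.65-0.00j], [0.31+0.00j, 0.18-0.61j, (0.18+0.61j)]]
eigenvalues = [(0.95+0j), (-0.35+0.57j), (-0.35-0.57j)]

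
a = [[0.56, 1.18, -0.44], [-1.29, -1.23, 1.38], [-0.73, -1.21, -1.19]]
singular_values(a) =[2.68, 1.76, 0.33]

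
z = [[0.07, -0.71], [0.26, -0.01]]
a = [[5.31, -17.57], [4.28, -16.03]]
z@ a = [[-2.67, 10.15], [1.34, -4.41]]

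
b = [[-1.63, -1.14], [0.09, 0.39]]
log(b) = [[0.50+3.23j, 0.92+1.87j],[-0.07-0.15j, (-1.13-0.09j)]]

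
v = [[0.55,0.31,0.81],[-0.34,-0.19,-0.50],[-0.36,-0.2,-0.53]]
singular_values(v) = [1.38, 0.0, 0.0]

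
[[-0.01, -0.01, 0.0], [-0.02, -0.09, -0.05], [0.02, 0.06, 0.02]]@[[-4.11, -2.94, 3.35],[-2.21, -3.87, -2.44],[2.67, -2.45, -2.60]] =[[0.06, 0.07, -0.01], [0.15, 0.53, 0.28], [-0.16, -0.34, -0.13]]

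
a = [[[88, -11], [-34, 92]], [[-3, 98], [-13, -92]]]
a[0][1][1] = 92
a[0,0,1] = -11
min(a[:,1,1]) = -92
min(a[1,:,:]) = -92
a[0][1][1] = 92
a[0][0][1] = -11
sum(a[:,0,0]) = 85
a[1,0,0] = -3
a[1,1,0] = -13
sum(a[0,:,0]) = 54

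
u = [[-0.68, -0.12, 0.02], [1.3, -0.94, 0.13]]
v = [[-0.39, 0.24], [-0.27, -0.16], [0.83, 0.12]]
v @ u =[[0.58, -0.18, 0.02], [-0.02, 0.18, -0.03], [-0.41, -0.21, 0.03]]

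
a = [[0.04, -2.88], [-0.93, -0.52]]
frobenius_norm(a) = 3.07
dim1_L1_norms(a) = [2.92, 1.45]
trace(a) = -0.48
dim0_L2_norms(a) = [0.93, 2.93]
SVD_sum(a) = [[-0.14, -2.87], [-0.03, -0.56]] + [[0.18, -0.01], [-0.90, 0.04]]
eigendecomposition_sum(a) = [[0.83, -1.23], [-0.4, 0.59]] + [[-0.79, -1.65], [-0.53, -1.11]]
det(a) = -2.70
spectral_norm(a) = 2.93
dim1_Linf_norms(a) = [2.88, 0.93]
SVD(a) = [[0.98, 0.19], [0.19, -0.98]] @ diag([2.9295715539763494, 0.9213633974348016]) @ [[-0.05, -1.00], [1.00, -0.05]]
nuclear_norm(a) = 3.85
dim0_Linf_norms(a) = [0.93, 2.88]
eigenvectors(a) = [[0.90, 0.83], [-0.43, 0.56]]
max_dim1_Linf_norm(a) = 2.88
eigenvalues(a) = [1.42, -1.9]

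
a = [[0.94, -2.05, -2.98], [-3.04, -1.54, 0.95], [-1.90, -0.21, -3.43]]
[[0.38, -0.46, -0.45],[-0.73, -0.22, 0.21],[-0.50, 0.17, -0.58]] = a @ [[0.27, -0.06, -0.00], [-0.06, 0.24, -0.03], [-0.0, -0.03, 0.17]]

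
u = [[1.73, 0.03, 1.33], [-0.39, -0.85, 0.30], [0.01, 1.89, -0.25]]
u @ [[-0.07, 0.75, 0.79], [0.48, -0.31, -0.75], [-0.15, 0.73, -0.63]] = [[-0.31, 2.26, 0.51], [-0.43, 0.19, 0.14], [0.94, -0.76, -1.25]]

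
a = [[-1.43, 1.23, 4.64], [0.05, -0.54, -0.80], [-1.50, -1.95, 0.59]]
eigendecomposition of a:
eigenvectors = [[(0.89+0j),0.89-0.00j,-0.79+0.00j], [(-0.14+0.06j),-0.14-0.06j,0.49+0.00j], [(0.18+0.39j),(0.18-0.39j),-0.37+0.00j]]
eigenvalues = [(-0.68+2.11j), (-0.68-2.11j), (-0.02+0j)]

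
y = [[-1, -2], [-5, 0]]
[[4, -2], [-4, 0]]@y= [[6, -8], [4, 8]]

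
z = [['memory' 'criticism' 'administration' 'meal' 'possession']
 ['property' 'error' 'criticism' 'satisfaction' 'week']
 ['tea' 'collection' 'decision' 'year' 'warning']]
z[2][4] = 'warning'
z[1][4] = 'week'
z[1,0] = 'property'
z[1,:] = ['property', 'error', 'criticism', 'satisfaction', 'week']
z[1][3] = 'satisfaction'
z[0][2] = 'administration'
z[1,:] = ['property', 'error', 'criticism', 'satisfaction', 'week']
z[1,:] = ['property', 'error', 'criticism', 'satisfaction', 'week']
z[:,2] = ['administration', 'criticism', 'decision']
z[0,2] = 'administration'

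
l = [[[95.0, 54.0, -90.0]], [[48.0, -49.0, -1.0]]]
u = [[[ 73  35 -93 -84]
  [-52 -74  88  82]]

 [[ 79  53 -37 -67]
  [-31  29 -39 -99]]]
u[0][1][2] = 88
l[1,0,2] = -1.0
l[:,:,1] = [[54.0], [-49.0]]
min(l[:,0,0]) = 48.0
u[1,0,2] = -37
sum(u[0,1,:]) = 44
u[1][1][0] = -31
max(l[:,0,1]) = 54.0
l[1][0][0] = 48.0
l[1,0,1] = -49.0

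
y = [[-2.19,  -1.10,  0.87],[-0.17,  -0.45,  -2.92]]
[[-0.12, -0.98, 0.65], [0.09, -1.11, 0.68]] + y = [[-2.31, -2.08, 1.52], [-0.08, -1.56, -2.24]]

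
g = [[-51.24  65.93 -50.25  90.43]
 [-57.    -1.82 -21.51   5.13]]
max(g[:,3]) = 90.43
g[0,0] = -51.24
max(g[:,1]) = 65.93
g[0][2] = -50.25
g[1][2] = -21.51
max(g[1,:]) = 5.13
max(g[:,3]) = 90.43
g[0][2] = -50.25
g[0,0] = -51.24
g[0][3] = 90.43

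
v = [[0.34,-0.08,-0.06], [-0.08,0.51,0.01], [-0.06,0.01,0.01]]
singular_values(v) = [0.54, 0.32, 0.0]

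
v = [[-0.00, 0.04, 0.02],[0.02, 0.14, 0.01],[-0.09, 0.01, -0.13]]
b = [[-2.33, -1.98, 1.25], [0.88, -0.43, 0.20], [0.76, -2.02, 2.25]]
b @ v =[[-0.15, -0.36, -0.23], [-0.03, -0.02, -0.01], [-0.24, -0.23, -0.3]]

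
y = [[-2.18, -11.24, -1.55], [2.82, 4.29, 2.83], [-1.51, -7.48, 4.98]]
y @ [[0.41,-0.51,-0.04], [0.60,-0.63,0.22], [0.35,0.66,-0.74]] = [[-8.18, 7.17, -1.24], [4.72, -2.27, -1.26], [-3.36, 8.77, -5.27]]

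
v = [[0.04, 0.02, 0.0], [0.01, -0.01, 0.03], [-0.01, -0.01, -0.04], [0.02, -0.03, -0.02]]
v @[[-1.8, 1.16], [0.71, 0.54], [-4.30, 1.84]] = [[-0.06, 0.06],[-0.15, 0.06],[0.18, -0.09],[0.03, -0.03]]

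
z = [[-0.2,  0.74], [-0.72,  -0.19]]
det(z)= 0.571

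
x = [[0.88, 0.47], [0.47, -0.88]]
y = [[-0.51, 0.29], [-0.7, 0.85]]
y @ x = [[-0.31,-0.49], [-0.22,-1.08]]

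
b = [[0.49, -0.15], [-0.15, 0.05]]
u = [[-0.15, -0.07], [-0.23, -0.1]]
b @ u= [[-0.04,-0.02],[0.01,0.01]]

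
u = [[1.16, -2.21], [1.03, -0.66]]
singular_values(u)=[2.72, 0.55]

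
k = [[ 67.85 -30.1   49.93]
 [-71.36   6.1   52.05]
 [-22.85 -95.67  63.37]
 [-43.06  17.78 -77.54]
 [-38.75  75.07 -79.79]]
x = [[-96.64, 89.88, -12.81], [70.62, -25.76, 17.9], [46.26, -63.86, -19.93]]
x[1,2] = 17.9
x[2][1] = -63.86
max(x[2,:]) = 46.26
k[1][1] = 6.1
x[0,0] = -96.64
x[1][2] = 17.9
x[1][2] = 17.9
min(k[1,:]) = -71.36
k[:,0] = [67.85, -71.36, -22.85, -43.06, -38.75]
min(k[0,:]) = -30.1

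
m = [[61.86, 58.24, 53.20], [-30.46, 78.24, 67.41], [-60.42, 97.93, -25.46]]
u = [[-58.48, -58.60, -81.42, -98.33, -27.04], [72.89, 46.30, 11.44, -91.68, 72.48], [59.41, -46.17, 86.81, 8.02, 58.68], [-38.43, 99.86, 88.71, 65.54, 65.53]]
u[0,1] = -58.6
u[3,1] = 99.86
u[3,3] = 65.54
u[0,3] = -98.33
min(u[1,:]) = -91.68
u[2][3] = 8.02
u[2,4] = 58.68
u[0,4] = -27.04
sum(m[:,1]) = 234.41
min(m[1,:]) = -30.46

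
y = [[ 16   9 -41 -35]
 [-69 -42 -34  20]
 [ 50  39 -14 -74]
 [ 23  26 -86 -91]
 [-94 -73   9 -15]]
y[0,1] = 9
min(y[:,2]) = -86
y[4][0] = -94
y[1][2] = -34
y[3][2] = -86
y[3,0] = 23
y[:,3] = [-35, 20, -74, -91, -15]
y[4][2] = 9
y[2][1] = 39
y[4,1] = -73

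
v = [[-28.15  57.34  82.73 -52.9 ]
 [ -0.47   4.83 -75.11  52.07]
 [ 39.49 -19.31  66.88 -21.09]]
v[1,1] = 4.83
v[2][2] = 66.88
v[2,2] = 66.88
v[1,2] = -75.11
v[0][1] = 57.34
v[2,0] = 39.49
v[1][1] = 4.83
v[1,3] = 52.07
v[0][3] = -52.9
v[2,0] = 39.49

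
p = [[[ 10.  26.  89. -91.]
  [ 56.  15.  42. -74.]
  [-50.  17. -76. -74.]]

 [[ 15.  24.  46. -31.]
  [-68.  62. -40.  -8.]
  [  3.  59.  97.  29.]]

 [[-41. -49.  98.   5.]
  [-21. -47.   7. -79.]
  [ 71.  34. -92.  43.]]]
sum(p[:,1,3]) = -161.0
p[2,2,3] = 43.0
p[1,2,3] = 29.0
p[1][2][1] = 59.0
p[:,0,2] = [89.0, 46.0, 98.0]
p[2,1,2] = 7.0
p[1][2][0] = 3.0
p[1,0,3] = -31.0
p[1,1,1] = 62.0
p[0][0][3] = -91.0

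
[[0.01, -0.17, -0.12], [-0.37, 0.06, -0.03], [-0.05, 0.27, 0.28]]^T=[[0.01, -0.37, -0.05],[-0.17, 0.06, 0.27],[-0.12, -0.03, 0.28]]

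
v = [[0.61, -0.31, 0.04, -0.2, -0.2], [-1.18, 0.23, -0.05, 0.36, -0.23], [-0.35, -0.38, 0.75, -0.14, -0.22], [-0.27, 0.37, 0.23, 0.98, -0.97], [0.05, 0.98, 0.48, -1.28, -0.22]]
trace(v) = 2.35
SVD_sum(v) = [[0.16, 0.05, 0.03, -0.29, 0.10], [-0.39, -0.12, -0.07, 0.73, -0.24], [-0.04, -0.01, -0.01, 0.07, -0.02], [-0.51, -0.15, -0.1, 0.95, -0.31], [0.54, 0.16, 0.10, -1.00, 0.33]] + [[0.18, -0.22, -0.13, 0.1, 0.14], [-0.37, 0.44, 0.26, -0.2, -0.28], [-0.18, 0.21, 0.13, -0.1, -0.14], [-0.29, 0.34, 0.2, -0.15, -0.22], [-0.61, 0.72, 0.43, -0.32, -0.46]] + [[0.33, 0.04, 0.14, 0.10, -0.31], [-0.39, -0.05, -0.16, -0.12, 0.37], [0.04, 0.00, 0.01, 0.01, -0.03], [0.5, 0.07, 0.21, 0.15, -0.47], [0.09, 0.01, 0.04, 0.03, -0.09]] + [[-0.03,-0.11,0.11,-0.03,-0.01], [0.00,0.0,-0.0,0.0,0.00], [-0.17,-0.6,0.59,-0.14,-0.05], [0.03,0.10,-0.1,0.03,0.01], [0.03,0.09,-0.09,0.02,0.01]] + [[-0.03, -0.07, -0.11, -0.08, -0.12], [-0.02, -0.05, -0.07, -0.05, -0.08], [0.01, 0.01, 0.02, 0.02, 0.02], [0.0, 0.01, 0.02, 0.01, 0.02], [-0.0, -0.0, -0.00, -0.0, -0.0]]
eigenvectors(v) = [[-0.19-0.14j, (-0.19+0.14j), (-0.01+0j), 0.56+0.00j, (0.22+0j)], [(-0.16-0.28j), (-0.16+0.28j), -0.10+0.00j, -0.67+0.00j, (-0.44+0j)], [(-0.21-0.19j), -0.21+0.19j, (0.96+0j), 0.35+0.00j, (0.14+0j)], [-0.42-0.04j, (-0.42+0.04j), (0.12+0j), -0.02+0.00j, -0.78+0.00j], [(-0.76+0j), -0.76-0.00j, 0.23+0.00j, (-0.33+0j), 0.35+0.00j]]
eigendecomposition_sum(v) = [[(-0.05+0.17j), (0.01+0.19j), 0.03+0.04j, (-0.05-0.08j), (-0.08-0.05j)], [-0.16+0.19j, (-0.09+0.26j), (0.01+0.07j), -0.02-0.13j, (-0.07-0.11j)], [(-0.08+0.2j), (-0.01+0.23j), (0.03+0.05j), (-0.05-0.1j), -0.09-0.07j], [(0.08+0.32j), (0.2+0.29j), 0.08+0.04j, -0.15-0.07j, (-0.17-0.01j)], [0.20+0.54j, 0.41+0.48j, (0.15+0.06j), -0.28-0.10j, (-0.31+0.01j)]] + [[-0.05-0.17j, (0.01-0.19j), 0.03-0.04j, -0.05+0.08j, (-0.08+0.05j)], [-0.16-0.19j, (-0.09-0.26j), 0.01-0.07j, -0.02+0.13j, (-0.07+0.11j)], [(-0.08-0.2j), -0.01-0.23j, 0.03-0.05j, -0.05+0.10j, -0.09+0.07j], [0.08-0.32j, 0.20-0.29j, 0.08-0.04j, (-0.15+0.07j), -0.17+0.01j], [0.20-0.54j, (0.41-0.48j), (0.15-0.06j), (-0.28+0.1j), (-0.31-0.01j)]] + [[0.01-0.00j, 0.00-0.00j, (-0.01-0j), -0.00+0.00j, -0j], [0.06-0.00j, (0.02-0j), (-0.07-0j), -0.00+0.00j, 0.00-0.00j], [(-0.64+0j), -0.15+0.00j, 0.70+0.00j, 0.02-0.00j, -0.02+0.00j], [-0.08+0.00j, -0.02+0.00j, 0.09+0.00j, -0j, (-0+0j)], [(-0.15+0j), (-0.04+0j), 0.16+0.00j, 0.01-0.00j, -0.00+0.00j]] + [[0.61-0.00j,(-0.34-0j),(-0.01-0j),0.26+0.00j,-0.22+0.00j], [(-0.74+0j),(0.41+0j),(0.01+0j),(-0.32-0j),0.27-0.00j], [(0.39-0j),-0.21-0.00j,-0.01-0.00j,(0.17+0j),-0.14+0.00j], [(-0.02+0j),0.01+0.00j,0.00+0.00j,(-0.01-0j),(0.01-0j)], [(-0.36+0j),(0.2+0j),0.01+0.00j,-0.15-0.00j,0.13-0.00j]] + [[(0.09+0j), (0.01+0j), 0.01+0.00j, -0.36-0.00j, 0.18-0.00j], [-0.19-0.00j, -0.01-0.00j, -0.01-0.00j, 0.73+0.00j, -0.35+0.00j], [0.06+0.00j, 0.00+0.00j, 0j, -0.23-0.00j, 0.11-0.00j], [(-0.34-0j), -0.02-0.00j, -0.02-0.00j, 1.29+0.00j, (-0.63+0j)], [0.15+0.00j, 0.01+0.00j, (0.01+0j), (-0.57-0j), 0.28-0.00j]]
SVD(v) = [[-0.18, 0.23, 0.46, -0.18, -0.82], [0.46, -0.46, -0.54, 0.01, -0.53], [0.05, -0.22, 0.05, -0.96, 0.17], [0.60, -0.36, 0.69, 0.17, 0.12], [-0.63, -0.75, 0.13, 0.14, -0.03]] @ diag([1.9031314197287426, 1.5764029957144545, 1.061676339322469, 0.9117408823367315, 0.23709978562291917]) @ [[-0.45, -0.13, -0.08, 0.83, -0.27], [0.52, -0.61, -0.37, 0.27, 0.39], [0.68, 0.09, 0.29, 0.21, -0.64], [0.20, 0.69, -0.68, 0.17, 0.06], [0.16, 0.37, 0.56, 0.40, 0.6]]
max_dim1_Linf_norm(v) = 1.28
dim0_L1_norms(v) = [2.46, 2.27, 1.55, 2.96, 1.84]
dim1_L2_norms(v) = [0.74, 1.28, 0.95, 1.47, 1.7]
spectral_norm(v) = 1.90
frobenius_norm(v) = 2.85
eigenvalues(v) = [(-0.58+0.42j), (-0.58-0.42j), (0.72+0j), (1.13+0j), (1.65+0j)]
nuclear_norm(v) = 5.69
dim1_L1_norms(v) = [1.36, 2.05, 1.84, 2.82, 3.01]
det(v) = 0.69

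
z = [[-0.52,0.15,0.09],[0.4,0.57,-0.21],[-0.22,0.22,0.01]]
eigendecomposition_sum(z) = [[-0.56, 0.05, 0.12], [0.15, -0.01, -0.03], [-0.3, 0.03, 0.06]] + [[0.04, 0.10, -0.03], [0.25, 0.58, -0.18], [0.08, 0.19, -0.06]] + [[-0.0, -0.00, 0.00], [-0.00, -0.0, 0.0], [-0.0, -0.0, 0.01]]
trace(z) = 0.06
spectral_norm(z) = 0.77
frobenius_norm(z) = 0.96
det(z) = -0.00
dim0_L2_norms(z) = [0.69, 0.63, 0.23]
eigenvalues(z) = [-0.51, 0.57, 0.01]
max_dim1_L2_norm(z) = 0.73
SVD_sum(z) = [[-0.28, -0.19, 0.1], [0.54, 0.37, -0.2], [-0.04, -0.03, 0.02]] + [[-0.24, 0.34, -0.01], [-0.14, 0.20, -0.01], [-0.18, 0.25, -0.01]] + [[-0.00, -0.00, -0.00],[-0.00, -0.0, -0.00],[0.0, 0.00, 0.00]]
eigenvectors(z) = [[-0.86,0.16,0.22], [0.23,0.94,0.2], [-0.46,0.31,0.95]]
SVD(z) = [[-0.46, -0.73, -0.5], [0.89, -0.42, -0.19], [-0.07, -0.53, 0.84]] @ diag([0.7739331708775601, 0.5726401251977911, 0.0032762827814517828]) @ [[0.79, 0.54, -0.29], [0.58, -0.82, 0.03], [0.22, 0.19, 0.96]]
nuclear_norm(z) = 1.35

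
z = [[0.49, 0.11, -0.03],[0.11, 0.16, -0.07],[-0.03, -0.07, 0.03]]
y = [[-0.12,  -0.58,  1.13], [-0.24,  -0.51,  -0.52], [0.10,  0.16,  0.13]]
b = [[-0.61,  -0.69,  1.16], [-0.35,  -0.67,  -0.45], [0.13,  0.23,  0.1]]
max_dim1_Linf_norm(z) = 0.49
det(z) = -0.00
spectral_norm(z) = 0.53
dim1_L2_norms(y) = [1.28, 0.77, 0.23]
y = b + z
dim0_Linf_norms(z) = [0.49, 0.16, 0.07]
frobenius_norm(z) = 0.55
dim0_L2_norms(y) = [0.29, 0.79, 1.25]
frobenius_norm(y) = 1.51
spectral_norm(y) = 1.30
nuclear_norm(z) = 0.68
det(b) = 0.00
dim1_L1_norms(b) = [2.46, 1.47, 0.46]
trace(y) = -0.50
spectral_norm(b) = 1.49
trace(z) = 0.68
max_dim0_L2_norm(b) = 1.25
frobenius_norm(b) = 1.75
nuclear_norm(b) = 2.40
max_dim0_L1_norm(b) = 1.71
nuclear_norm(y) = 2.08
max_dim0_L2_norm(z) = 0.5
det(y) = 0.02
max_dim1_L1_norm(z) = 0.63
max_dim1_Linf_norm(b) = 1.16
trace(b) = -1.18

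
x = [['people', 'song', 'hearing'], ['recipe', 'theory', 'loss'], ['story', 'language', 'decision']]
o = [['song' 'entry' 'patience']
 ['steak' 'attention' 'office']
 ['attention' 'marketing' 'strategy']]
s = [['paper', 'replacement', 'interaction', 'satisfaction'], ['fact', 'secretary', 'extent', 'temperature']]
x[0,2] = 'hearing'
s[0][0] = 'paper'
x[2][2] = 'decision'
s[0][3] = 'satisfaction'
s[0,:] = ['paper', 'replacement', 'interaction', 'satisfaction']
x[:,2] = ['hearing', 'loss', 'decision']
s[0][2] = 'interaction'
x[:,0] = ['people', 'recipe', 'story']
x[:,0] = ['people', 'recipe', 'story']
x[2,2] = 'decision'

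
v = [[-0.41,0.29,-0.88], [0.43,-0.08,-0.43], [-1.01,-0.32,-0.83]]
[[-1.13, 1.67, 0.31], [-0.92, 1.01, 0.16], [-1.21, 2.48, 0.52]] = v@[[-0.36, -0.17, -0.09], [0.62, -1.34, -0.29], [1.66, -2.26, -0.41]]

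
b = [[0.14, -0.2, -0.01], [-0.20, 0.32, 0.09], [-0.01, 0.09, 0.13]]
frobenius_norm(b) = 0.49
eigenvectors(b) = [[-0.51, 0.76, 0.4], [0.83, 0.56, -0.01], [0.23, -0.32, 0.92]]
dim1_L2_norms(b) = [0.24, 0.39, 0.16]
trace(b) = 0.59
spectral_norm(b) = 0.47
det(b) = -0.00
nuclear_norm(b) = 0.60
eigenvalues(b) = [0.47, -0.0, 0.12]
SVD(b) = [[-0.51, -0.40, -0.76], [0.83, 0.01, -0.56], [0.23, -0.92, 0.32]] @ diag([0.46888745542617943, 0.12423684199773234, 0.0031242974239117775]) @ [[-0.51, 0.83, 0.23], [-0.4, 0.01, -0.92], [0.76, 0.56, -0.32]]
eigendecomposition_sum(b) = [[0.12, -0.20, -0.06], [-0.20, 0.32, 0.09], [-0.06, 0.09, 0.03]] + [[-0.00,-0.0,0.00], [-0.0,-0.00,0.00], [0.0,0.0,-0.0]] + [[0.02, -0.0, 0.05],[-0.00, 0.0, -0.00],[0.05, -0.00, 0.10]]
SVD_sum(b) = [[0.12,  -0.2,  -0.06], [-0.20,  0.32,  0.09], [-0.06,  0.09,  0.03]] + [[0.02,-0.00,0.05], [-0.0,0.0,-0.0], [0.05,-0.0,0.1]] + [[-0.0, -0.00, 0.00], [-0.0, -0.0, 0.0], [0.0, 0.00, -0.00]]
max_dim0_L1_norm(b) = 0.61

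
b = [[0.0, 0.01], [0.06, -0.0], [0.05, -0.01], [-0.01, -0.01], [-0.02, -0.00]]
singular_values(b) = [0.08, 0.02]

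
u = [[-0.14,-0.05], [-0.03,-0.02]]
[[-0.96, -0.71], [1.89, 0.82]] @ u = [[0.16, 0.06], [-0.29, -0.11]]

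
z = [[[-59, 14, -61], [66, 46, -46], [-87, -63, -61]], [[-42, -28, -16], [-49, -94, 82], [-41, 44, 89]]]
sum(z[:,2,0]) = -128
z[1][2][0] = -41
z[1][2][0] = -41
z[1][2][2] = 89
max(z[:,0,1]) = 14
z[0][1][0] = 66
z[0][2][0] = -87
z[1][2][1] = 44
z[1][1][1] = -94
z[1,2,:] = [-41, 44, 89]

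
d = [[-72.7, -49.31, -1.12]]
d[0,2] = -1.12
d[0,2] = -1.12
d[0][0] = -72.7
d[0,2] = -1.12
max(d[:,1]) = -49.31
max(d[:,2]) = -1.12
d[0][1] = -49.31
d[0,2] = -1.12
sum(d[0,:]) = -123.13000000000001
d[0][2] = -1.12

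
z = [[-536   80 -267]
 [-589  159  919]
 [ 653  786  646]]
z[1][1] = 159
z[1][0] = -589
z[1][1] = 159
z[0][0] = -536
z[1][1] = 159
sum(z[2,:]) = 2085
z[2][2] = 646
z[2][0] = 653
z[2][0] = 653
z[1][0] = -589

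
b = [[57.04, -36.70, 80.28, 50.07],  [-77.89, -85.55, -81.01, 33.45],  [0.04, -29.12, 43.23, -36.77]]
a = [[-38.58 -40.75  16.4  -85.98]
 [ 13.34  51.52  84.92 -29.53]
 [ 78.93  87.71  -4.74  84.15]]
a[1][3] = -29.53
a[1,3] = -29.53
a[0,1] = -40.75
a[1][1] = 51.52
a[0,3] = -85.98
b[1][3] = 33.45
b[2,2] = 43.23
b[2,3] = -36.77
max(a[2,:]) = 87.71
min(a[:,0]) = -38.58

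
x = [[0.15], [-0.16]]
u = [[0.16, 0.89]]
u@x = [[-0.12]]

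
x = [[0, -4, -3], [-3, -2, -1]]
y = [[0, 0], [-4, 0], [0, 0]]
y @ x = [[0, 0, 0], [0, 16, 12], [0, 0, 0]]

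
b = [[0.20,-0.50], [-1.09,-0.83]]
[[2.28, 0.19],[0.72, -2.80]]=b@[[2.16, 2.19], [-3.7, 0.50]]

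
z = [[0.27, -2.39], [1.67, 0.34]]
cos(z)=[[3.60, 1.30], [-0.91, 3.56]]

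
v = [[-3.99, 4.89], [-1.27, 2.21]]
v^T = [[-3.99, -1.27], [4.89, 2.21]]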